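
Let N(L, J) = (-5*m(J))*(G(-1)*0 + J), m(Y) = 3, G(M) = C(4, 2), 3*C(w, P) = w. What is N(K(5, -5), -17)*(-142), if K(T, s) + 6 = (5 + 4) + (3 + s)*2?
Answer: -36210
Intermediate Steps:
C(w, P) = w/3
G(M) = 4/3 (G(M) = (⅓)*4 = 4/3)
K(T, s) = 9 + 2*s (K(T, s) = -6 + ((5 + 4) + (3 + s)*2) = -6 + (9 + (6 + 2*s)) = -6 + (15 + 2*s) = 9 + 2*s)
N(L, J) = -15*J (N(L, J) = (-5*3)*((4/3)*0 + J) = -15*(0 + J) = -15*J)
N(K(5, -5), -17)*(-142) = -15*(-17)*(-142) = 255*(-142) = -36210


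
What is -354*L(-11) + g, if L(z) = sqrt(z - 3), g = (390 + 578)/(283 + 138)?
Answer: 968/421 - 354*I*sqrt(14) ≈ 2.2993 - 1324.5*I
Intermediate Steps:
g = 968/421 ≈ 2.2993
L(z) = sqrt(-3 + z)
-354*L(-11) + g = -354*sqrt(-3 - 11) + 968/421 = -354*I*sqrt(14) + 968/421 = 968/421 - 354*I*sqrt(14)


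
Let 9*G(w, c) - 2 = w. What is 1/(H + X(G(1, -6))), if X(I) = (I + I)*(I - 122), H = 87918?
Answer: 9/790532 ≈ 1.1385e-5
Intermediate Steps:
G(w, c) = 2/9 + w/9
X(I) = 2*I*(-122 + I) (X(I) = (2*I)*(-122 + I) = 2*I*(-122 + I))
1/(H + X(G(1, -6))) = 1/(87918 + 2*(2/9 + (1/9)*1)*(-122 + (2/9 + (1/9)*1))) = 1/(87918 + 2*(2/9 + 1/9)*(-122 + (2/9 + 1/9))) = 1/(87918 + 2*(1/3)*(-122 + 1/3)) = 1/(87918 + 2*(1/3)*(-365/3)) = 1/(87918 - 730/9) = 1/(790532/9) = 9/790532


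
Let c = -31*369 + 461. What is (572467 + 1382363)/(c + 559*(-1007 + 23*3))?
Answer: -65161/17844 ≈ -3.6517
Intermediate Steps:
c = -10978 (c = -11439 + 461 = -10978)
(572467 + 1382363)/(c + 559*(-1007 + 23*3)) = (572467 + 1382363)/(-10978 + 559*(-1007 + 23*3)) = 1954830/(-10978 + 559*(-1007 + 69)) = 1954830/(-10978 + 559*(-938)) = 1954830/(-10978 - 524342) = 1954830/(-535320) = 1954830*(-1/535320) = -65161/17844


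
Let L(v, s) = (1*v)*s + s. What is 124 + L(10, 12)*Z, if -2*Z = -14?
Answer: 1048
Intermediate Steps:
Z = 7 (Z = -½*(-14) = 7)
L(v, s) = s + s*v (L(v, s) = v*s + s = s*v + s = s + s*v)
124 + L(10, 12)*Z = 124 + (12*(1 + 10))*7 = 124 + (12*11)*7 = 124 + 132*7 = 124 + 924 = 1048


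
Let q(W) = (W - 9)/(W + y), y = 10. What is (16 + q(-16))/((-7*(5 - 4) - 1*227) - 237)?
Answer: -121/2826 ≈ -0.042817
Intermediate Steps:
q(W) = (-9 + W)/(10 + W) (q(W) = (W - 9)/(W + 10) = (-9 + W)/(10 + W))
(16 + q(-16))/((-7*(5 - 4) - 1*227) - 237) = (16 + (-9 - 16)/(10 - 16))/((-7*(5 - 4) - 1*227) - 237) = (16 - 25/(-6))/((-7*1 - 227) - 237) = (16 - 1/6*(-25))/((-7 - 227) - 237) = (16 + 25/6)/(-234 - 237) = (121/6)/(-471) = (121/6)*(-1/471) = -121/2826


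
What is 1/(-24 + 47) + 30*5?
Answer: 3451/23 ≈ 150.04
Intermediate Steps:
1/(-24 + 47) + 30*5 = 1/23 + 150 = 3451/23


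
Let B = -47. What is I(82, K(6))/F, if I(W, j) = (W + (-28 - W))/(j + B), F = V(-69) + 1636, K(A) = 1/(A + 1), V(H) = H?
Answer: 49/128494 ≈ 0.00038134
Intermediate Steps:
K(A) = 1/(1 + A)
F = 1567 (F = -69 + 1636 = 1567)
I(W, j) = -28/(-47 + j) (I(W, j) = (W + (-28 - W))/(j - 47) = -28/(-47 + j))
I(82, K(6))/F = -28/(-47 + 1/(1 + 6))/1567 = -28/(-47 + 1/7)*(1/1567) = -28/(-328/7)*(1/1567) = -28*(-7/328)*(1/1567) = (49/82)*(1/1567) = 49/128494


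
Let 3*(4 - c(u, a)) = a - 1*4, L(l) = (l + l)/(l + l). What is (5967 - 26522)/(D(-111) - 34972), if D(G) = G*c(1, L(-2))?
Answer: 20555/35527 ≈ 0.57857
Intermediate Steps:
L(l) = 1 (L(l) = (2*l)/((2*l)) = (2*l)*(1/(2*l)) = 1)
c(u, a) = 16/3 - a/3 (c(u, a) = 4 - (a - 1*4)/3 = 4 - (a - 4)/3 = 4 - (-4 + a)/3 = 4 + (4/3 - a/3) = 16/3 - a/3)
D(G) = 5*G (D(G) = G*(16/3 - ⅓*1) = G*(16/3 - ⅓) = G*5 = 5*G)
(5967 - 26522)/(D(-111) - 34972) = (5967 - 26522)/(5*(-111) - 34972) = -20555/(-555 - 34972) = -20555/(-35527) = -20555*(-1/35527) = 20555/35527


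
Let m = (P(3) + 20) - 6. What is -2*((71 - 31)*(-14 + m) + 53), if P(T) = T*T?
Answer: -826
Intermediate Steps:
P(T) = T**2
m = 23 (m = (3**2 + 20) - 6 = (9 + 20) - 6 = 29 - 6 = 23)
-2*((71 - 31)*(-14 + m) + 53) = -2*((71 - 31)*(-14 + 23) + 53) = -2*(40*9 + 53) = -2*(360 + 53) = -2*413 = -826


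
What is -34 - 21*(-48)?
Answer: 974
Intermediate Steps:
-34 - 21*(-48) = -34 + 1008 = 974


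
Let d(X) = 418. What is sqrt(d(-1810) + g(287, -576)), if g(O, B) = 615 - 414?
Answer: sqrt(619) ≈ 24.880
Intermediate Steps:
g(O, B) = 201
sqrt(d(-1810) + g(287, -576)) = sqrt(418 + 201) = sqrt(619)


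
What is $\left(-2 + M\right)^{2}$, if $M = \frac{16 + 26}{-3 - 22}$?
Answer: $\frac{8464}{625} \approx 13.542$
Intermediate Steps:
$M = - \frac{42}{25}$ ($M = \frac{42}{-25} = 42 \left(- \frac{1}{25}\right) = - \frac{42}{25} \approx -1.68$)
$\left(-2 + M\right)^{2} = \left(-2 - \frac{42}{25}\right)^{2} = \left(- \frac{92}{25}\right)^{2} = \frac{8464}{625}$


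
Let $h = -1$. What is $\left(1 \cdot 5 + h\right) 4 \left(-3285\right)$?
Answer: $-52560$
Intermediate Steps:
$\left(1 \cdot 5 + h\right) 4 \left(-3285\right) = \left(1 \cdot 5 - 1\right) 4 \left(-3285\right) = \left(5 - 1\right) 4 \left(-3285\right) = 4 \cdot 4 \left(-3285\right) = 16 \left(-3285\right) = -52560$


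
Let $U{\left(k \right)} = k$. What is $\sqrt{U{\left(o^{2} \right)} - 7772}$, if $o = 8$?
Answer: $2 i \sqrt{1927} \approx 87.795 i$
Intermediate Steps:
$\sqrt{U{\left(o^{2} \right)} - 7772} = \sqrt{8^{2} - 7772} = \sqrt{64 - 7772} = \sqrt{-7708} = 2 i \sqrt{1927}$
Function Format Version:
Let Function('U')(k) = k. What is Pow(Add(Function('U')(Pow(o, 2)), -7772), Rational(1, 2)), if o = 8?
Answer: Mul(2, I, Pow(1927, Rational(1, 2))) ≈ Mul(87.795, I)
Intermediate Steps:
Pow(Add(Function('U')(Pow(o, 2)), -7772), Rational(1, 2)) = Pow(Add(Pow(8, 2), -7772), Rational(1, 2)) = Pow(Add(64, -7772), Rational(1, 2)) = Pow(-7708, Rational(1, 2)) = Mul(2, I, Pow(1927, Rational(1, 2)))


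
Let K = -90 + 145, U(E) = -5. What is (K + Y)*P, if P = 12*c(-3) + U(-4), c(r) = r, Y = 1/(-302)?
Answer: -680969/302 ≈ -2254.9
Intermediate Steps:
Y = -1/302 ≈ -0.0033113
K = 55
P = -41 (P = 12*(-3) - 5 = -36 - 5 = -41)
(K + Y)*P = (55 - 1/302)*(-41) = (16609/302)*(-41) = -680969/302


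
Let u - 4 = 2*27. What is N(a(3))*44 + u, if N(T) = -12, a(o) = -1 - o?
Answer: -470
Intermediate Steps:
u = 58 (u = 4 + 2*27 = 4 + 54 = 58)
N(a(3))*44 + u = -12*44 + 58 = -528 + 58 = -470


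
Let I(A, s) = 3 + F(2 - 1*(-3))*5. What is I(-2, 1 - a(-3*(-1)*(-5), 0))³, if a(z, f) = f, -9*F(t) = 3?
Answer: 64/27 ≈ 2.3704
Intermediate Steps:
F(t) = -⅓ (F(t) = -⅑*3 = -⅓)
I(A, s) = 4/3 (I(A, s) = 3 - ⅓*5 = 3 - 5/3 = 4/3)
I(-2, 1 - a(-3*(-1)*(-5), 0))³ = (4/3)³ = 64/27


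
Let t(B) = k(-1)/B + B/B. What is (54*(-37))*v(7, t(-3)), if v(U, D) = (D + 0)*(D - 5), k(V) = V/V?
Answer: 5772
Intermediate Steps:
k(V) = 1
t(B) = 1 + 1/B (t(B) = 1/B + B/B = 1/B + 1 = 1 + 1/B)
v(U, D) = D*(-5 + D)
(54*(-37))*v(7, t(-3)) = (54*(-37))*(((1 - 3)/(-3))*(-5 + (1 - 3)/(-3))) = -1998*(-⅓*(-2))*(-5 - ⅓*(-2)) = -1332*(-5 + ⅔) = -1332*(-13)/3 = -1998*(-26/9) = 5772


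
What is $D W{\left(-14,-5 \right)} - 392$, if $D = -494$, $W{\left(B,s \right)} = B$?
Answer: $6524$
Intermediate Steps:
$D W{\left(-14,-5 \right)} - 392 = \left(-494\right) \left(-14\right) - 392 = 6916 - 392 = 6524$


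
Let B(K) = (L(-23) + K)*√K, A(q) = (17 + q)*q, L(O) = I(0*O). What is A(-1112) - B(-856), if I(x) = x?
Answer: 1217640 + 1712*I*√214 ≈ 1.2176e+6 + 25044.0*I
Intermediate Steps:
L(O) = 0 (L(O) = 0*O = 0)
A(q) = q*(17 + q)
B(K) = K^(3/2) (B(K) = (0 + K)*√K = K*√K = K^(3/2))
A(-1112) - B(-856) = -1112*(17 - 1112) - (-856)^(3/2) = -1112*(-1095) - (-1712)*I*√214 = 1217640 + 1712*I*√214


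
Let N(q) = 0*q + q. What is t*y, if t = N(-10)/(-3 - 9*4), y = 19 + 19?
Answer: 380/39 ≈ 9.7436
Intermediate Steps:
N(q) = q (N(q) = 0 + q = q)
y = 38
t = 10/39 (t = -10/(-3 - 9*4) = -10/(-3 - 36) = -10/(-39) = -10*(-1/39) = 10/39 ≈ 0.25641)
t*y = (10/39)*38 = 380/39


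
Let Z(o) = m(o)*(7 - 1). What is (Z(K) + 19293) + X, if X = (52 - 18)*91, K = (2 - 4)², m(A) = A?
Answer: 22411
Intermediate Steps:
K = 4 (K = (-2)² = 4)
Z(o) = 6*o (Z(o) = o*(7 - 1) = o*6 = 6*o)
X = 3094 (X = 34*91 = 3094)
(Z(K) + 19293) + X = (6*4 + 19293) + 3094 = (24 + 19293) + 3094 = 19317 + 3094 = 22411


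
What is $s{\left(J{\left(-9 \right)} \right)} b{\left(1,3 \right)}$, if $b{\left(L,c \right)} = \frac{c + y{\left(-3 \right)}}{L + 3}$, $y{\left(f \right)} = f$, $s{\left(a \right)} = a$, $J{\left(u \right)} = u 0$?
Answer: $0$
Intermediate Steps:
$J{\left(u \right)} = 0$
$b{\left(L,c \right)} = \frac{-3 + c}{3 + L}$ ($b{\left(L,c \right)} = \frac{c - 3}{L + 3} = \frac{-3 + c}{3 + L}$)
$s{\left(J{\left(-9 \right)} \right)} b{\left(1,3 \right)} = 0 \frac{-3 + 3}{3 + 1} = 0 \cdot \frac{1}{4} \cdot 0 = 0 \cdot 0 = 0$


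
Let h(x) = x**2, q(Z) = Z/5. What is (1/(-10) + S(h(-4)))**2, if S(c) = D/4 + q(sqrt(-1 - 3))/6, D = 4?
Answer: 29/36 + 3*I/25 ≈ 0.80556 + 0.12*I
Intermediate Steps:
q(Z) = Z/5 (q(Z) = Z*(1/5) = Z/5)
S(c) = 1 + I/15 (S(c) = 4/4 + (sqrt(-1 - 3)/5)/6 = 4*(1/4) + (sqrt(-4)/5)*(1/6) = 1 + ((2*I)/5)*(1/6) = 1 + (2*I/5)*(1/6) = 1 + I/15)
(1/(-10) + S(h(-4)))**2 = (1/(-10) + (1 + I/15))**2 = (-1/10 + (1 + I/15))**2 = (9/10 + I/15)**2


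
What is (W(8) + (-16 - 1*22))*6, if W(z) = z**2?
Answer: 156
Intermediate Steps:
(W(8) + (-16 - 1*22))*6 = (8**2 + (-16 - 1*22))*6 = (64 + (-16 - 22))*6 = (64 - 38)*6 = 26*6 = 156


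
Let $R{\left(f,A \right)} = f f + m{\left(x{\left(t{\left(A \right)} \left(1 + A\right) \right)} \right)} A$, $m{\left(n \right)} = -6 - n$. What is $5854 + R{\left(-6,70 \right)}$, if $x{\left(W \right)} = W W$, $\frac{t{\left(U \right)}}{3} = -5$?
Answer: $-79390280$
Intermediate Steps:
$t{\left(U \right)} = -15$ ($t{\left(U \right)} = 3 \left(-5\right) = -15$)
$x{\left(W \right)} = W^{2}$
$R{\left(f,A \right)} = f^{2} + A \left(-6 - \left(-15 - 15 A\right)^{2}\right)$ ($R{\left(f,A \right)} = f f + \left(-6 - \left(- 15 \left(1 + A\right)\right)^{2}\right) A = f^{2} + \left(-6 - \left(-15 - 15 A\right)^{2}\right) A = f^{2} + A \left(-6 - \left(-15 - 15 A\right)^{2}\right)$)
$5854 + R{\left(-6,70 \right)} = 5854 + \left(\left(-6\right)^{2} - 210 \left(2 + 75 \left(1 + 70\right)^{2}\right)\right) = 5854 + \left(36 - 210 \left(2 + 75 \cdot 71^{2}\right)\right) = 5854 + \left(36 - 210 \left(2 + 75 \cdot 5041\right)\right) = 5854 + \left(36 - 210 \left(2 + 378075\right)\right) = 5854 + \left(36 - 210 \cdot 378077\right) = 5854 + \left(36 - 79396170\right) = 5854 - 79396134 = -79390280$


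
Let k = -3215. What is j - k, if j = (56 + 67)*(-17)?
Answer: 1124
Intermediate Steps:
j = -2091 (j = 123*(-17) = -2091)
j - k = -2091 - 1*(-3215) = -2091 + 3215 = 1124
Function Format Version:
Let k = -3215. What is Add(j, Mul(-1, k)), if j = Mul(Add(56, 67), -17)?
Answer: 1124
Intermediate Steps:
j = -2091 (j = Mul(123, -17) = -2091)
Add(j, Mul(-1, k)) = Add(-2091, Mul(-1, -3215)) = Add(-2091, 3215) = 1124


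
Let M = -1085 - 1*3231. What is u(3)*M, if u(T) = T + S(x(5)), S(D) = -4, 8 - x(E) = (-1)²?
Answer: 4316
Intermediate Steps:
x(E) = 7 (x(E) = 8 - 1*(-1)² = 8 - 1*1 = 8 - 1 = 7)
M = -4316 (M = -1085 - 3231 = -4316)
u(T) = -4 + T (u(T) = T - 4 = -4 + T)
u(3)*M = (-4 + 3)*(-4316) = -1*(-4316) = 4316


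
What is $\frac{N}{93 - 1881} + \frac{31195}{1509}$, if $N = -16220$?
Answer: $\frac{2229240}{74947} \approx 29.744$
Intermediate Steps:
$\frac{N}{93 - 1881} + \frac{31195}{1509} = - \frac{16220}{93 - 1881} + \frac{31195}{1509} = - \frac{16220}{93 - 1881} + 31195 \cdot \frac{1}{1509} = - \frac{16220}{-1788} + \frac{31195}{1509} = \left(-16220\right) \left(- \frac{1}{1788}\right) + \frac{31195}{1509} = \frac{4055}{447} + \frac{31195}{1509} = \frac{2229240}{74947}$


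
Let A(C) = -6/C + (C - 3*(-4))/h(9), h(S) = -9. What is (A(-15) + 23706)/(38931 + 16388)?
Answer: 355601/829785 ≈ 0.42855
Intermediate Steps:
A(C) = -4/3 - 6/C - C/9 (A(C) = -6/C + (C - 3*(-4))/(-9) = -6/C + (C + 12)*(-⅑) = -6/C + (12 + C)*(-⅑) = -6/C + (-4/3 - C/9) = -4/3 - 6/C - C/9)
(A(-15) + 23706)/(38931 + 16388) = ((⅑)*(-54 - 15*(-12 - 1*(-15)))/(-15) + 23706)/(38931 + 16388) = ((⅑)*(-1/15)*(-54 - 15*(-12 + 15)) + 23706)/55319 = ((⅑)*(-1/15)*(-54 - 15*3) + 23706)*(1/55319) = ((⅑)*(-1/15)*(-54 - 45) + 23706)*(1/55319) = ((⅑)*(-1/15)*(-99) + 23706)*(1/55319) = (11/15 + 23706)*(1/55319) = (355601/15)*(1/55319) = 355601/829785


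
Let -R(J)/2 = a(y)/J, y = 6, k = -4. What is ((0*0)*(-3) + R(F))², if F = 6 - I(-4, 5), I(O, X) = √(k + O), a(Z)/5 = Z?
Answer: 900/(3 - I*√2)² ≈ 52.066 + 63.114*I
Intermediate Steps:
a(Z) = 5*Z
I(O, X) = √(-4 + O)
F = 6 - 2*I*√2 (F = 6 - √(-4 - 4) = 6 - √(-8) = 6 - 2*I*√2 ≈ 6.0 - 2.8284*I)
R(J) = -60/J (R(J) = -2*5*6/J = -60/J)
((0*0)*(-3) + R(F))² = ((0*0)*(-3) - 60/(6 - 2*I*√2))² = (0*(-3) - 60/(6 - 2*I*√2))² = (0 - 60/(6 - 2*I*√2))² = (-60/(6 - 2*I*√2))² = 3600/(6 - 2*I*√2)²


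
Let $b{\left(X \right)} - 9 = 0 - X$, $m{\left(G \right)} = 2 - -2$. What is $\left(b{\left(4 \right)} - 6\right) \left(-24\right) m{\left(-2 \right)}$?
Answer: $96$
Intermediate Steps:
$m{\left(G \right)} = 4$ ($m{\left(G \right)} = 2 + 2 = 4$)
$b{\left(X \right)} = 9 - X$ ($b{\left(X \right)} = 9 + \left(0 - X\right) = 9 - X$)
$\left(b{\left(4 \right)} - 6\right) \left(-24\right) m{\left(-2 \right)} = \left(\left(9 - 4\right) - 6\right) \left(-24\right) 4 = \left(5 - 6\right) \left(-24\right) 4 = \left(-1\right) \left(-24\right) 4 = 24 \cdot 4 = 96$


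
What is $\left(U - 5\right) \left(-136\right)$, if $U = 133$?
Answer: $-17408$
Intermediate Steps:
$\left(U - 5\right) \left(-136\right) = \left(133 - 5\right) \left(-136\right) = 128 \left(-136\right) = -17408$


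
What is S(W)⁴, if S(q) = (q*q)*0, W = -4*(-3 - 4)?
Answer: 0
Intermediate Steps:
W = 28 (W = -4*(-7) = 28)
S(q) = 0 (S(q) = q²*0 = 0)
S(W)⁴ = 0⁴ = 0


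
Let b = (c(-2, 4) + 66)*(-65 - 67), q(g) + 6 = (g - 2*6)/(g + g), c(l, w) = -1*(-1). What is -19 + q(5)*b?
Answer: 296179/5 ≈ 59236.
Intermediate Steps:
c(l, w) = 1
q(g) = -6 + (-12 + g)/(2*g) (q(g) = -6 + (g - 2*6)/(g + g) = -6 + (g - 12)/((2*g)) = -6 + (-12 + g)*(1/(2*g)) = -6 + (-12 + g)/(2*g))
b = -8844 (b = (1 + 66)*(-65 - 67) = 67*(-132) = -8844)
-19 + q(5)*b = -19 + (-11/2 - 6/5)*(-8844) = -19 - 67/10*(-8844) = -19 + 296274/5 = 296179/5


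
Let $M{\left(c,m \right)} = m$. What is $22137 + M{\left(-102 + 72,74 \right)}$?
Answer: $22211$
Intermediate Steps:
$22137 + M{\left(-102 + 72,74 \right)} = 22137 + 74 = 22211$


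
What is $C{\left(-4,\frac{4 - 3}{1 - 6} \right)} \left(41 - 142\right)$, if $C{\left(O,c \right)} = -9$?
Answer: $909$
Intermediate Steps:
$C{\left(-4,\frac{4 - 3}{1 - 6} \right)} \left(41 - 142\right) = - 9 \left(41 - 142\right) = \left(-9\right) \left(-101\right) = 909$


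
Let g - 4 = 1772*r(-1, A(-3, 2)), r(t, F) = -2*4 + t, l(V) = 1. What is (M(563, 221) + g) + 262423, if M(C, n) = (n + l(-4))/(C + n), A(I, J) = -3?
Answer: 96619879/392 ≈ 2.4648e+5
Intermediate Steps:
r(t, F) = -8 + t
M(C, n) = (1 + n)/(C + n) (M(C, n) = (n + 1)/(C + n) = (1 + n)/(C + n))
g = -15944 (g = 4 + 1772*(-8 - 1) = 4 + 1772*(-9) = 4 - 15948 = -15944)
(M(563, 221) + g) + 262423 = ((1 + 221)/(563 + 221) - 15944) + 262423 = (222/784 - 15944) + 262423 = ((1/784)*222 - 15944) + 262423 = (111/392 - 15944) + 262423 = -6249937/392 + 262423 = 96619879/392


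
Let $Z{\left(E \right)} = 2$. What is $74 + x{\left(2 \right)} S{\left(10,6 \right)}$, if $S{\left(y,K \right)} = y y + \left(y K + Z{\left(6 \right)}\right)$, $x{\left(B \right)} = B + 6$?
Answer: $1370$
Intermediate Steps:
$x{\left(B \right)} = 6 + B$
$S{\left(y,K \right)} = 2 + y^{2} + K y$ ($S{\left(y,K \right)} = y y + \left(y K + 2\right) = y^{2} + \left(K y + 2\right) = y^{2} + \left(2 + K y\right) = 2 + y^{2} + K y$)
$74 + x{\left(2 \right)} S{\left(10,6 \right)} = 74 + \left(6 + 2\right) \left(2 + 10^{2} + 6 \cdot 10\right) = 74 + 8 \left(2 + 100 + 60\right) = 74 + 8 \cdot 162 = 74 + 1296 = 1370$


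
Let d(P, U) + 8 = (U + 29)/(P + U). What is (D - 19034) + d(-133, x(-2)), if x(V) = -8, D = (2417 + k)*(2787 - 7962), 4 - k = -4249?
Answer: -1623205731/47 ≈ -3.4536e+7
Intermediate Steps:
k = 4253 (k = 4 - 1*(-4249) = 4 + 4249 = 4253)
D = -34517250 (D = (2417 + 4253)*(2787 - 7962) = 6670*(-5175) = -34517250)
d(P, U) = -8 + (29 + U)/(P + U) (d(P, U) = -8 + (U + 29)/(P + U) = -8 + (29 + U)/(P + U))
(D - 19034) + d(-133, x(-2)) = (-34517250 - 19034) + (29 - 8*(-133) - 7*(-8))/(-133 - 8) = -34536284 + (29 + 1064 + 56)/(-141) = -34536284 - 1/141*1149 = -34536284 - 383/47 = -1623205731/47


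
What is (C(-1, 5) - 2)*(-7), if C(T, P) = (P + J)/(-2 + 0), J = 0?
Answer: 63/2 ≈ 31.500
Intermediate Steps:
C(T, P) = -P/2 (C(T, P) = (P + 0)/(-2 + 0) = P/(-2) = P*(-1/2) = -P/2)
(C(-1, 5) - 2)*(-7) = (-1/2*5 - 2)*(-7) = (-5/2 - 2)*(-7) = -9/2*(-7) = 63/2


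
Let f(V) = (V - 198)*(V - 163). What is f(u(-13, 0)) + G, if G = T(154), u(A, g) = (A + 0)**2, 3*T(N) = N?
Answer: -368/3 ≈ -122.67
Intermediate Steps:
T(N) = N/3
u(A, g) = A**2
f(V) = (-198 + V)*(-163 + V)
G = 154/3 (G = (1/3)*154 = 154/3 ≈ 51.333)
f(u(-13, 0)) + G = (32274 + ((-13)**2)**2 - 361*(-13)**2) + 154/3 = (32274 + 169**2 - 361*169) + 154/3 = (32274 + 28561 - 61009) + 154/3 = -174 + 154/3 = -368/3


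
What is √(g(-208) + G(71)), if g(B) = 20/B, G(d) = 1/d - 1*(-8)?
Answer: √26982059/1846 ≈ 2.8139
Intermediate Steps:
G(d) = 8 + 1/d (G(d) = 1/d + 8 = 8 + 1/d)
√(g(-208) + G(71)) = √(20/(-208) + (8 + 1/71)) = √(20*(-1/208) + (8 + 1/71)) = √(-5/52 + 569/71) = √(29233/3692) = √26982059/1846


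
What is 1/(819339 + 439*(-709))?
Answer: 1/508088 ≈ 1.9682e-6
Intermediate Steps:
1/(819339 + 439*(-709)) = 1/(819339 - 311251) = 1/508088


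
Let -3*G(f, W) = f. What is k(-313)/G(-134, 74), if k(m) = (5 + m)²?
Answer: 142296/67 ≈ 2123.8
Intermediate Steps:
G(f, W) = -f/3
k(-313)/G(-134, 74) = (5 - 313)²/((-⅓*(-134))) = (-308)²/(134/3) = 94864*(3/134) = 142296/67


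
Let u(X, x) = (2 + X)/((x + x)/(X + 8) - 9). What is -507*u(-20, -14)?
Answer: -13689/10 ≈ -1368.9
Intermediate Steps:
u(X, x) = (2 + X)/(-9 + 2*x/(8 + X)) (u(X, x) = (2 + X)/((2*x)/(8 + X) - 9) = (2 + X)/(2*x/(8 + X) - 9) = (2 + X)/(-9 + 2*x/(8 + X)))
-507*u(-20, -14) = -507*(16 + (-20)² + 10*(-20))/(-72 - 9*(-20) + 2*(-14)) = -507*(16 + 400 - 200)/(-72 + 180 - 28) = -507*216/80 = -507*27/10 = -13689/10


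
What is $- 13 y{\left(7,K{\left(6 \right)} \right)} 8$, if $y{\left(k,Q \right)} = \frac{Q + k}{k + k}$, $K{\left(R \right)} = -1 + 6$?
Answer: $- \frac{624}{7} \approx -89.143$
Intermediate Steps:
$K{\left(R \right)} = 5$
$y{\left(k,Q \right)} = \frac{Q + k}{2 k}$
$- 13 y{\left(7,K{\left(6 \right)} \right)} 8 = - 13 \frac{5 + 7}{2 \cdot 7} \cdot 8 = - 13 \cdot \frac{1}{2} \cdot \frac{1}{7} \cdot 12 \cdot 8 = \left(-13\right) \frac{6}{7} \cdot 8 = \left(- \frac{78}{7}\right) 8 = - \frac{624}{7}$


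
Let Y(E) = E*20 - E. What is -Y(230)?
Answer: -4370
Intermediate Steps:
Y(E) = 19*E (Y(E) = 20*E - E = 19*E)
-Y(230) = -19*230 = -1*4370 = -4370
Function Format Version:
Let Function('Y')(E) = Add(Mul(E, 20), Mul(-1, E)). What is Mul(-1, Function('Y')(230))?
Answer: -4370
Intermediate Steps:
Function('Y')(E) = Mul(19, E) (Function('Y')(E) = Add(Mul(20, E), Mul(-1, E)) = Mul(19, E))
Mul(-1, Function('Y')(230)) = Mul(-1, Mul(19, 230)) = Mul(-1, 4370) = -4370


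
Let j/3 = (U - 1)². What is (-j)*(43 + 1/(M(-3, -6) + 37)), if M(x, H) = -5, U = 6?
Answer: -103275/32 ≈ -3227.3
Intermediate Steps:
j = 75 (j = 3*(6 - 1)² = 3*5² = 3*25 = 75)
(-j)*(43 + 1/(M(-3, -6) + 37)) = (-1*75)*(43 + 1/(-5 + 37)) = -75*(43 + 1/32) = -75*1377/32 = -103275/32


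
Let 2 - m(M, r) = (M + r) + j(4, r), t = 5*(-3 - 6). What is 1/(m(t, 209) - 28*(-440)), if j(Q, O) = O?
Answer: 1/11949 ≈ 8.3689e-5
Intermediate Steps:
t = -45 (t = 5*(-9) = -45)
m(M, r) = 2 - M - 2*r (m(M, r) = 2 - ((M + r) + r) = 2 - (M + 2*r) = 2 + (-M - 2*r) = 2 - M - 2*r)
1/(m(t, 209) - 28*(-440)) = 1/((2 - 1*(-45) - 2*209) - 28*(-440)) = 1/((2 + 45 - 418) + 12320) = 1/(-371 + 12320) = 1/11949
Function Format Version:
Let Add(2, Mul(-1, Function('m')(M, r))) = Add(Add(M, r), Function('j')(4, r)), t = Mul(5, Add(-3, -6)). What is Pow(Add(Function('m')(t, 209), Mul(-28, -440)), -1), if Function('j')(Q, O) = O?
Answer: Rational(1, 11949) ≈ 8.3689e-5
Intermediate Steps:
t = -45 (t = Mul(5, -9) = -45)
Function('m')(M, r) = Add(2, Mul(-1, M), Mul(-2, r)) (Function('m')(M, r) = Add(2, Mul(-1, Add(Add(M, r), r))) = Add(2, Mul(-1, Add(M, Mul(2, r)))) = Add(2, Add(Mul(-1, M), Mul(-2, r))) = Add(2, Mul(-1, M), Mul(-2, r)))
Pow(Add(Function('m')(t, 209), Mul(-28, -440)), -1) = Pow(Add(Add(2, Mul(-1, -45), Mul(-2, 209)), Mul(-28, -440)), -1) = Pow(Add(Add(2, 45, -418), 12320), -1) = Pow(Add(-371, 12320), -1) = Pow(11949, -1) = Rational(1, 11949)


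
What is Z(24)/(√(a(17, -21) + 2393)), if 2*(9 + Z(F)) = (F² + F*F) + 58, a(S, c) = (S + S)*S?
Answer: 596*√2971/2971 ≈ 10.934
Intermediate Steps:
a(S, c) = 2*S² (a(S, c) = (2*S)*S = 2*S²)
Z(F) = 20 + F² (Z(F) = -9 + ((F² + F*F) + 58)/2 = -9 + ((F² + F²) + 58)/2 = -9 + (2*F² + 58)/2 = -9 + (58 + 2*F²)/2 = -9 + (29 + F²) = 20 + F²)
Z(24)/(√(a(17, -21) + 2393)) = (20 + 24²)/(√(2*17² + 2393)) = (20 + 576)/(√(2*289 + 2393)) = 596/(√(578 + 2393)) = 596/(√2971) = 596*(√2971/2971) = 596*√2971/2971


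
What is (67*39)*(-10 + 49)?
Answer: 101907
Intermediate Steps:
(67*39)*(-10 + 49) = 2613*39 = 101907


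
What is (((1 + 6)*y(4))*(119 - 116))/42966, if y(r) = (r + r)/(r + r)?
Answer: 1/2046 ≈ 0.00048876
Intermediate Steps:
y(r) = 1 (y(r) = (2*r)/((2*r)) = (2*r)*(1/(2*r)) = 1)
(((1 + 6)*y(4))*(119 - 116))/42966 = (((1 + 6)*1)*(119 - 116))/42966 = ((7*1)*3)*(1/42966) = (7*3)*(1/42966) = 21*(1/42966) = 1/2046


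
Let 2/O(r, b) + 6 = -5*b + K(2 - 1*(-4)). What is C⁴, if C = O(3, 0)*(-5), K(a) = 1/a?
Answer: 20736/2401 ≈ 8.6364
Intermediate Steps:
O(r, b) = 2/(-35/6 - 5*b) (O(r, b) = 2/(-6 + (-5*b + 1/(2 - 1*(-4)))) = 2/(-6 + (-5*b + 1/(2 + 4))) = 2/(-6 + (-5*b + 1/6)) = 2/(-6 + (-5*b + ⅙)) = 2/(-6 + (⅙ - 5*b)) = 2/(-35/6 - 5*b))
C = 12/7 (C = -12/(35 + 30*0)*(-5) = -12/(35 + 0)*(-5) = -12/35*(-5) = 12/7 ≈ 1.7143)
C⁴ = (12/7)⁴ = 20736/2401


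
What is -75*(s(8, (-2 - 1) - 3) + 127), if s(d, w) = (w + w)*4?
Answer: -5925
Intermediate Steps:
s(d, w) = 8*w (s(d, w) = (2*w)*4 = 8*w)
-75*(s(8, (-2 - 1) - 3) + 127) = -75*(8*((-2 - 1) - 3) + 127) = -75*(8*(-3 - 3) + 127) = -75*(8*(-6) + 127) = -75*(-48 + 127) = -75*79 = -5925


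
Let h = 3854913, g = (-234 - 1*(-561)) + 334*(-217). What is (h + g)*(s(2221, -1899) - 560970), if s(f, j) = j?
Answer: -2129199464178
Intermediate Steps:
g = -72151 (g = (-234 + 561) - 72478 = 327 - 72478 = -72151)
(h + g)*(s(2221, -1899) - 560970) = (3854913 - 72151)*(-1899 - 560970) = 3782762*(-562869) = -2129199464178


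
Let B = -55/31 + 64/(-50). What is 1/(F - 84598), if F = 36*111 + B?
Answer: -775/62468917 ≈ -1.2406e-5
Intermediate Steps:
B = -2367/775 (B = -55*1/31 + 64*(-1/50) = -55/31 - 32/25 = -2367/775 ≈ -3.0542)
F = 3094533/775 (F = 36*111 - 2367/775 = 3996 - 2367/775 = 3094533/775 ≈ 3992.9)
1/(F - 84598) = 1/(3094533/775 - 84598) = 1/(-62468917/775) = -775/62468917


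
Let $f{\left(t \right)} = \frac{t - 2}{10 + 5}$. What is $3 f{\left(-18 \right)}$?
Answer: $-4$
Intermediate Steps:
$f{\left(t \right)} = - \frac{2}{15} + \frac{t}{15}$ ($f{\left(t \right)} = \frac{-2 + t}{15} = \left(-2 + t\right) \frac{1}{15} = - \frac{2}{15} + \frac{t}{15}$)
$3 f{\left(-18 \right)} = 3 \left(- \frac{2}{15} + \frac{1}{15} \left(-18\right)\right) = 3 \left(- \frac{2}{15} - \frac{6}{5}\right) = 3 \left(- \frac{4}{3}\right) = -4$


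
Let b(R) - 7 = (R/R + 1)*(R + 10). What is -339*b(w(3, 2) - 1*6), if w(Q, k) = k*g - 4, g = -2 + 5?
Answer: -6441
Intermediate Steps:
g = 3
w(Q, k) = -4 + 3*k (w(Q, k) = k*3 - 4 = 3*k - 4 = -4 + 3*k)
b(R) = 27 + 2*R (b(R) = 7 + (R/R + 1)*(R + 10) = 7 + (1 + 1)*(10 + R) = 7 + 2*(10 + R) = 7 + (20 + 2*R) = 27 + 2*R)
-339*b(w(3, 2) - 1*6) = -339*(27 + 2*((-4 + 3*2) - 1*6)) = -339*(27 + 2*((-4 + 6) - 6)) = -339*(27 + 2*(2 - 6)) = -339*(27 + 2*(-4)) = -339*(27 - 8) = -339*19 = -6441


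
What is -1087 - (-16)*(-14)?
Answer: -1311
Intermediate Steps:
-1087 - (-16)*(-14) = -1087 - 1*224 = -1087 - 224 = -1311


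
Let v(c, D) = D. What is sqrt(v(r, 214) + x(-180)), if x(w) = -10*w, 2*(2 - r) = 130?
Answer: sqrt(2014) ≈ 44.878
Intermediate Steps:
r = -63 (r = 2 - 1/2*130 = 2 - 65 = -63)
sqrt(v(r, 214) + x(-180)) = sqrt(214 - 10*(-180)) = sqrt(214 + 1800) = sqrt(2014)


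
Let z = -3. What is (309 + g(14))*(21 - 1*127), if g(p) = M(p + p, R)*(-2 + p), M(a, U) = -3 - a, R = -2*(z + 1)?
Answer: 6678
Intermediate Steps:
R = 4 (R = -2*(-3 + 1) = -2*(-2) = 4)
g(p) = (-3 - 2*p)*(-2 + p) (g(p) = (-3 - (p + p))*(-2 + p) = (-3 - 2*p)*(-2 + p))
(309 + g(14))*(21 - 1*127) = (309 + (6 + 14 - 2*14²))*(21 - 1*127) = (309 + (6 + 14 - 2*196))*(21 - 127) = (309 + (6 + 14 - 392))*(-106) = (309 - 372)*(-106) = -63*(-106) = 6678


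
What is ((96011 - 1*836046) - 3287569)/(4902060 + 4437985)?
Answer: -4027604/9340045 ≈ -0.43122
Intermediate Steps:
((96011 - 1*836046) - 3287569)/(4902060 + 4437985) = ((96011 - 836046) - 3287569)/9340045 = (-740035 - 3287569)*(1/9340045) = -4027604*1/9340045 = -4027604/9340045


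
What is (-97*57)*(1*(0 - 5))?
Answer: 27645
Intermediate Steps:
(-97*57)*(1*(0 - 5)) = -5529*(-5) = 27645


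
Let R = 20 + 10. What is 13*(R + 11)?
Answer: 533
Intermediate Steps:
R = 30
13*(R + 11) = 13*(30 + 11) = 13*41 = 533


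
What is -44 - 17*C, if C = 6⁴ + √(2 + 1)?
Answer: -22076 - 17*√3 ≈ -22105.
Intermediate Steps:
C = 1296 + √3 ≈ 1297.7
-44 - 17*C = -44 - 17*(1296 + √3) = -44 + (-22032 - 17*√3) = -22076 - 17*√3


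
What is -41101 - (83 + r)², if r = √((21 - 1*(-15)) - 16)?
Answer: -48010 - 332*√5 ≈ -48752.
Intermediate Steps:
r = 2*√5 (r = √((21 + 15) - 16) = √(36 - 16) = √20 = 2*√5 ≈ 4.4721)
-41101 - (83 + r)² = -41101 - (83 + 2*√5)²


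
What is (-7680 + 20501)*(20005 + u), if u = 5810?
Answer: 330974115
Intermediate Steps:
(-7680 + 20501)*(20005 + u) = (-7680 + 20501)*(20005 + 5810) = 12821*25815 = 330974115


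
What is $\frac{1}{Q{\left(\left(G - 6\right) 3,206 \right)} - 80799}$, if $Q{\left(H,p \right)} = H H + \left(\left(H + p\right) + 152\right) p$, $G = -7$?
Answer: $- \frac{1}{13564} \approx -7.3725 \cdot 10^{-5}$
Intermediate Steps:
$Q{\left(H,p \right)} = H^{2} + p \left(152 + H + p\right)$ ($Q{\left(H,p \right)} = H^{2} + \left(152 + H + p\right) p = H^{2} + p \left(152 + H + p\right)$)
$\frac{1}{Q{\left(\left(G - 6\right) 3,206 \right)} - 80799} = \frac{1}{\left(\left(\left(-7 - 6\right) 3\right)^{2} + 206^{2} + 152 \cdot 206 + \left(-7 - 6\right) 3 \cdot 206\right) - 80799} = \frac{1}{\left(\left(\left(-13\right) 3\right)^{2} + 42436 + 31312 + \left(-13\right) 3 \cdot 206\right) - 80799} = \frac{1}{\left(\left(-39\right)^{2} + 42436 + 31312 - 8034\right) - 80799} = \frac{1}{\left(1521 + 42436 + 31312 - 8034\right) - 80799} = \frac{1}{67235 - 80799} = \frac{1}{-13564} = - \frac{1}{13564}$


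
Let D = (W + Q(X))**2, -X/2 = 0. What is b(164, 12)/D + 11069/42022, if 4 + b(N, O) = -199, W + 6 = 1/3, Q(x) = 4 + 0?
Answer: -76497469/1050550 ≈ -72.817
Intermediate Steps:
X = 0 (X = -2*0 = 0)
Q(x) = 4
W = -17/3 (W = -6 + 1/3 = -17/3 ≈ -5.6667)
b(N, O) = -203 (b(N, O) = -4 - 199 = -203)
D = 25/9 (D = (-17/3 + 4)**2 = (-5/3)**2 = 25/9 ≈ 2.7778)
b(164, 12)/D + 11069/42022 = -203/25/9 + 11069/42022 = -203*9/25 + 11069*(1/42022) = -1827/25 + 11069/42022 = -76497469/1050550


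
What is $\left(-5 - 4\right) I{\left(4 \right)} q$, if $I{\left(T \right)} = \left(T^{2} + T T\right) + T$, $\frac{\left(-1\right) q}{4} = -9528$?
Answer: $-12348288$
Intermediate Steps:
$q = 38112$ ($q = \left(-4\right) \left(-9528\right) = 38112$)
$I{\left(T \right)} = T + 2 T^{2}$ ($I{\left(T \right)} = \left(T^{2} + T^{2}\right) + T = 2 T^{2} + T = T + 2 T^{2}$)
$\left(-5 - 4\right) I{\left(4 \right)} q = \left(-5 - 4\right) 4 \left(1 + 2 \cdot 4\right) 38112 = - 9 \cdot 4 \left(1 + 8\right) 38112 = - 9 \cdot 4 \cdot 9 \cdot 38112 = \left(-9\right) 36 \cdot 38112 = \left(-324\right) 38112 = -12348288$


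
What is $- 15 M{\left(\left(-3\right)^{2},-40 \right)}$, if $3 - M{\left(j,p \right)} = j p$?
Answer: $-5445$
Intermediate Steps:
$M{\left(j,p \right)} = 3 - j p$
$- 15 M{\left(\left(-3\right)^{2},-40 \right)} = - 15 \left(3 - \left(-3\right)^{2} \left(-40\right)\right) = - 15 \left(3 - 9 \left(-40\right)\right) = - 15 \left(3 + 360\right) = \left(-15\right) 363 = -5445$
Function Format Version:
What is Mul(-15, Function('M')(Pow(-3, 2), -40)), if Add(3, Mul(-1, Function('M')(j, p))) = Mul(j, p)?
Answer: -5445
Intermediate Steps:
Function('M')(j, p) = Add(3, Mul(-1, j, p)) (Function('M')(j, p) = Add(3, Mul(-1, Mul(j, p))) = Add(3, Mul(-1, j, p)))
Mul(-15, Function('M')(Pow(-3, 2), -40)) = Mul(-15, Add(3, Mul(-1, Pow(-3, 2), -40))) = Mul(-15, Add(3, Mul(-1, 9, -40))) = Mul(-15, Add(3, 360)) = Mul(-15, 363) = -5445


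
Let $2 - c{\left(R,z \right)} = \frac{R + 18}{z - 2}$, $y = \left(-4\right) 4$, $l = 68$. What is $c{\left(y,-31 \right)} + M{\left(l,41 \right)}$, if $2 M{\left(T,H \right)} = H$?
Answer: $\frac{1489}{66} \approx 22.561$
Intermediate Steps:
$M{\left(T,H \right)} = \frac{H}{2}$
$y = -16$
$c{\left(R,z \right)} = 2 - \frac{18 + R}{-2 + z}$ ($c{\left(R,z \right)} = 2 - \frac{R + 18}{z - 2} = 2 - \frac{18 + R}{-2 + z}$)
$c{\left(y,-31 \right)} + M{\left(l,41 \right)} = \frac{-22 - -16 + 2 \left(-31\right)}{-2 - 31} + \frac{1}{2} \cdot 41 = \frac{-22 + 16 - 62}{-33} + \frac{41}{2} = \left(- \frac{1}{33}\right) \left(-68\right) + \frac{41}{2} = \frac{68}{33} + \frac{41}{2} = \frac{1489}{66}$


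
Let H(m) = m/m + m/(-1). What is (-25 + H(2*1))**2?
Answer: 676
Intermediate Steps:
H(m) = 1 - m (H(m) = 1 + m*(-1) = 1 - m)
(-25 + H(2*1))**2 = (-25 + (1 - 2))**2 = (-25 - 1)**2 = (-26)**2 = 676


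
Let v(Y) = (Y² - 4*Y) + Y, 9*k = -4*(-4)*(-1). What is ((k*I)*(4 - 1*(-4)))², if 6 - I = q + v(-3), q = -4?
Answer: 1048576/81 ≈ 12945.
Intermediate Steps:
k = -16/9 (k = (-4*(-4)*(-1))/9 = (16*(-1))/9 = (⅑)*(-16) = -16/9 ≈ -1.7778)
v(Y) = Y² - 3*Y
I = -8 (I = 6 - (-4 - 3*(-3 - 3)) = 6 - (-4 - 3*(-6)) = 6 - (-4 + 18) = 6 - 1*14 = 6 - 14 = -8)
((k*I)*(4 - 1*(-4)))² = ((-16/9*(-8))*(4 - 1*(-4)))² = (128*(4 + 4)/9)² = ((128/9)*8)² = (1024/9)² = 1048576/81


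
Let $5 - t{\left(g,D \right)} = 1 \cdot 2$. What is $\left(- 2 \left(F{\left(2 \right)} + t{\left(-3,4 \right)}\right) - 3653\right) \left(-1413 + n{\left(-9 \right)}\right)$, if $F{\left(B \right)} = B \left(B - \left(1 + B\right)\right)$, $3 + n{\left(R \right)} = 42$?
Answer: $5021970$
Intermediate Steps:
$n{\left(R \right)} = 39$ ($n{\left(R \right)} = -3 + 42 = 39$)
$t{\left(g,D \right)} = 3$ ($t{\left(g,D \right)} = 5 - 1 \cdot 2 = 5 - 2 = 3$)
$F{\left(B \right)} = - B$ ($F{\left(B \right)} = B \left(-1\right) = - B$)
$\left(- 2 \left(F{\left(2 \right)} + t{\left(-3,4 \right)}\right) - 3653\right) \left(-1413 + n{\left(-9 \right)}\right) = \left(- 2 \left(\left(-1\right) 2 + 3\right) - 3653\right) \left(-1413 + 39\right) = \left(- 2 \left(-2 + 3\right) - 3653\right) \left(-1374\right) = \left(\left(-2\right) 1 - 3653\right) \left(-1374\right) = \left(-2 - 3653\right) \left(-1374\right) = \left(-3655\right) \left(-1374\right) = 5021970$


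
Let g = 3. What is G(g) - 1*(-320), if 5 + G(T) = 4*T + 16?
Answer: 343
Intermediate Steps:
G(T) = 11 + 4*T (G(T) = -5 + (4*T + 16) = -5 + (16 + 4*T) = 11 + 4*T)
G(g) - 1*(-320) = (11 + 4*3) - 1*(-320) = (11 + 12) + 320 = 23 + 320 = 343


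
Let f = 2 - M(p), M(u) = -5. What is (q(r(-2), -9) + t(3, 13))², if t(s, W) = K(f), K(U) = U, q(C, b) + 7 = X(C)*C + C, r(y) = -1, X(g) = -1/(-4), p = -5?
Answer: 25/16 ≈ 1.5625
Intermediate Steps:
X(g) = ¼ (X(g) = -1*(-¼) = ¼)
q(C, b) = -7 + 5*C/4 (q(C, b) = -7 + (C/4 + C) = -7 + 5*C/4)
f = 7 (f = 2 - 1*(-5) = 2 + 5 = 7)
t(s, W) = 7
(q(r(-2), -9) + t(3, 13))² = ((-7 + (5/4)*(-1)) + 7)² = ((-7 - 5/4) + 7)² = (-33/4 + 7)² = (-5/4)² = 25/16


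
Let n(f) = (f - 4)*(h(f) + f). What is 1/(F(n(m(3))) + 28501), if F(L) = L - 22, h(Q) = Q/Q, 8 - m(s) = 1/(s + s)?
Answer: 36/1026463 ≈ 3.5072e-5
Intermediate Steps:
m(s) = 8 - 1/(2*s) (m(s) = 8 - 1/(s + s) = 8 - 1/(2*s))
h(Q) = 1
n(f) = (1 + f)*(-4 + f) (n(f) = (f - 4)*(1 + f) = (-4 + f)*(1 + f) = (1 + f)*(-4 + f))
F(L) = -22 + L
1/(F(n(m(3))) + 28501) = 1/((-22 + (-4 + (8 - 1/2/3)**2 - 3*(8 - 1/2/3))) + 28501) = 1/((-22 + (-4 + (8 - 1/2*1/3)**2 - 3*(8 - 1/2*1/3))) + 28501) = 1/((-22 + (-4 + (8 - 1/6)**2 - 3*(8 - 1/6))) + 28501) = 1/((-22 + (-4 + (47/6)**2 - 3*47/6)) + 28501) = 1/((-22 + (-4 + 2209/36 - 47/2)) + 28501) = 1/((-22 + 1219/36) + 28501) = 1/(427/36 + 28501) = 1/(1026463/36) = 36/1026463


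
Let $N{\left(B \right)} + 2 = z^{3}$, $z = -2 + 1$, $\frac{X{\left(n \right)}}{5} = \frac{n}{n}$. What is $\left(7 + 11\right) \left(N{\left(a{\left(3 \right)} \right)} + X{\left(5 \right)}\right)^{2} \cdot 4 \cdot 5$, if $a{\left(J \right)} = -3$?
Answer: $1440$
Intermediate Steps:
$X{\left(n \right)} = 5$ ($X{\left(n \right)} = 5 \frac{n}{n} = 5 \cdot 1 = 5$)
$z = -1$
$N{\left(B \right)} = -3$ ($N{\left(B \right)} = -2 + \left(-1\right)^{3} = -2 - 1 = -3$)
$\left(7 + 11\right) \left(N{\left(a{\left(3 \right)} \right)} + X{\left(5 \right)}\right)^{2} \cdot 4 \cdot 5 = \left(7 + 11\right) \left(-3 + 5\right)^{2} \cdot 4 \cdot 5 = 18 \cdot 2^{2} \cdot 4 \cdot 5 = 18 \cdot 4 \cdot 4 \cdot 5 = 18 \cdot 16 \cdot 5 = 18 \cdot 80 = 1440$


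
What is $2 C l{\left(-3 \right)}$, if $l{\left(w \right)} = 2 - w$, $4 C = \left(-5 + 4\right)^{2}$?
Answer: $\frac{5}{2} \approx 2.5$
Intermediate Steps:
$C = \frac{1}{4}$ ($C = \frac{\left(-5 + 4\right)^{2}}{4} = \frac{\left(-1\right)^{2}}{4} = \frac{1}{4} \cdot 1 = \frac{1}{4} \approx 0.25$)
$2 C l{\left(-3 \right)} = 2 \cdot \frac{1}{4} \left(2 - -3\right) = \frac{2 + 3}{2} = \frac{1}{2} \cdot 5 = \frac{5}{2}$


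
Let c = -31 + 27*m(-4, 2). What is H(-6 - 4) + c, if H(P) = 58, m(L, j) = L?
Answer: -81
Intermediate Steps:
c = -139 (c = -31 + 27*(-4) = -31 - 108 = -139)
H(-6 - 4) + c = 58 - 139 = -81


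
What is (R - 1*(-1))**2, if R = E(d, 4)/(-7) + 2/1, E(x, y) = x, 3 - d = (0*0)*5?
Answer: 324/49 ≈ 6.6122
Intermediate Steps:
d = 3 (d = 3 - 0*0*5 = 3 - 0*5 = 3 - 1*0 = 3 + 0 = 3)
R = 11/7 (R = 3/(-7) + 2/1 = 3*(-1/7) + 2*1 = -3/7 + 2 = 11/7 ≈ 1.5714)
(R - 1*(-1))**2 = (11/7 - 1*(-1))**2 = (11/7 + 1)**2 = (18/7)**2 = 324/49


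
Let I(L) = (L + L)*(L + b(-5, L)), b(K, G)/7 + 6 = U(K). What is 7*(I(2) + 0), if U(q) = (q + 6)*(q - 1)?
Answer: -2296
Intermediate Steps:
U(q) = (-1 + q)*(6 + q) (U(q) = (6 + q)*(-1 + q) = (-1 + q)*(6 + q))
b(K, G) = -84 + 7*K² + 35*K (b(K, G) = -42 + 7*(-6 + K² + 5*K) = -42 + (-42 + 7*K² + 35*K) = -84 + 7*K² + 35*K)
I(L) = 2*L*(-84 + L) (I(L) = (L + L)*(L + (-84 + 7*(-5)² + 35*(-5))) = (2*L)*(L + (-84 + 7*25 - 175)) = (2*L)*(L + (-84 + 175 - 175)) = (2*L)*(L - 84) = (2*L)*(-84 + L) = 2*L*(-84 + L))
7*(I(2) + 0) = 7*(2*2*(-84 + 2) + 0) = 7*(2*2*(-82) + 0) = 7*(-328 + 0) = 7*(-328) = -2296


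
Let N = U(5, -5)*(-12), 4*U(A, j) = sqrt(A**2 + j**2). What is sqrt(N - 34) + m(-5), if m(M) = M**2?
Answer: 25 + sqrt(-34 - 15*sqrt(2)) ≈ 25.0 + 7.4306*I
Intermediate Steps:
U(A, j) = sqrt(A**2 + j**2)/4
N = -15*sqrt(2) (N = (sqrt(5**2 + (-5)**2)/4)*(-12) = (sqrt(25 + 25)/4)*(-12) = (sqrt(50)/4)*(-12) = ((5*sqrt(2))/4)*(-12) = (5*sqrt(2)/4)*(-12) = -15*sqrt(2) ≈ -21.213)
sqrt(N - 34) + m(-5) = sqrt(-15*sqrt(2) - 34) + (-5)**2 = sqrt(-34 - 15*sqrt(2)) + 25 = 25 + sqrt(-34 - 15*sqrt(2))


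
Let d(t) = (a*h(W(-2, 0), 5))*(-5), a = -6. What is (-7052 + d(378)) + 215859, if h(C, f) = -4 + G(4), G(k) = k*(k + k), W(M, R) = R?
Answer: 209647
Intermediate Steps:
G(k) = 2*k² (G(k) = k*(2*k) = 2*k²)
h(C, f) = 28 (h(C, f) = -4 + 2*4² = -4 + 2*16 = -4 + 32 = 28)
d(t) = 840 (d(t) = -6*28*(-5) = -168*(-5) = 840)
(-7052 + d(378)) + 215859 = (-7052 + 840) + 215859 = -6212 + 215859 = 209647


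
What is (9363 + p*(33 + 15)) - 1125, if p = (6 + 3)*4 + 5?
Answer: 10206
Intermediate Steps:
p = 41 (p = 9*4 + 5 = 36 + 5 = 41)
(9363 + p*(33 + 15)) - 1125 = (9363 + 41*(33 + 15)) - 1125 = (9363 + 41*48) - 1125 = (9363 + 1968) - 1125 = 11331 - 1125 = 10206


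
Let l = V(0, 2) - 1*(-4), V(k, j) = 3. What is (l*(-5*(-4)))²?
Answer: 19600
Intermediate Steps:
l = 7 (l = 3 - 1*(-4) = 3 + 4 = 7)
(l*(-5*(-4)))² = (7*(-5*(-4)))² = (7*20)² = 140² = 19600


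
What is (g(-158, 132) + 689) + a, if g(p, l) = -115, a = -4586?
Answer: -4012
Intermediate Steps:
(g(-158, 132) + 689) + a = (-115 + 689) - 4586 = 574 - 4586 = -4012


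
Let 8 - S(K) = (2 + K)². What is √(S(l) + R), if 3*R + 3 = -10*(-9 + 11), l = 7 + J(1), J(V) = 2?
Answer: I*√1086/3 ≈ 10.985*I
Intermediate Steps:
l = 9 (l = 7 + 2 = 9)
R = -23/3 (R = -1 + (-10*(-9 + 11))/3 = -1 + (-10*2)/3 = -1 + (⅓)*(-20) = -1 - 20/3 = -23/3 ≈ -7.6667)
S(K) = 8 - (2 + K)²
√(S(l) + R) = √((8 - (2 + 9)²) - 23/3) = √((8 - 1*11²) - 23/3) = √((8 - 1*121) - 23/3) = √((8 - 121) - 23/3) = √(-113 - 23/3) = √(-362/3) = I*√1086/3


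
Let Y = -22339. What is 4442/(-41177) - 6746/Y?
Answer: 178550204/919853003 ≈ 0.19411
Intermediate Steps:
4442/(-41177) - 6746/Y = 4442/(-41177) - 6746/(-22339) = 4442*(-1/41177) - 6746*(-1/22339) = -4442/41177 + 6746/22339 = 178550204/919853003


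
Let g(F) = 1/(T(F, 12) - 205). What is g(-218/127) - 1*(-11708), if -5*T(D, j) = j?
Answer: 12141191/1037 ≈ 11708.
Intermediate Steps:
T(D, j) = -j/5
g(F) = -5/1037 (g(F) = 1/(-1/5*12 - 205) = 1/(-12/5 - 205) = 1/(-1037/5) = -5/1037)
g(-218/127) - 1*(-11708) = -5/1037 - 1*(-11708) = -5/1037 + 11708 = 12141191/1037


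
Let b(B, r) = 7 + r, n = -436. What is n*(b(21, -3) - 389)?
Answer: 167860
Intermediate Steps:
n*(b(21, -3) - 389) = -436*((7 - 3) - 389) = -436*(4 - 389) = -436*(-385) = 167860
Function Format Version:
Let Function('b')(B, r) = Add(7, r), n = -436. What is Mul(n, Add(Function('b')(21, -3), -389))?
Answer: 167860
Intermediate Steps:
Mul(n, Add(Function('b')(21, -3), -389)) = Mul(-436, Add(Add(7, -3), -389)) = Mul(-436, Add(4, -389)) = Mul(-436, -385) = 167860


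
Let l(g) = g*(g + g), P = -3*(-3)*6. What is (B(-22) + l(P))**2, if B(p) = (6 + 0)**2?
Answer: 34433424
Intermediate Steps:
B(p) = 36 (B(p) = 6**2 = 36)
P = 54 (P = 9*6 = 54)
l(g) = 2*g**2 (l(g) = g*(2*g) = 2*g**2)
(B(-22) + l(P))**2 = (36 + 2*54**2)**2 = (36 + 2*2916)**2 = (36 + 5832)**2 = 5868**2 = 34433424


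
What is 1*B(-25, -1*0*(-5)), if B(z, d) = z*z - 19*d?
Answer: 625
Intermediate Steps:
B(z, d) = z**2 - 19*d
1*B(-25, -1*0*(-5)) = 1*((-25)**2 - 19*(-1*0)*(-5)) = 1*(625 - 0*(-5)) = 1*(625 - 19*0) = 1*(625 + 0) = 1*625 = 625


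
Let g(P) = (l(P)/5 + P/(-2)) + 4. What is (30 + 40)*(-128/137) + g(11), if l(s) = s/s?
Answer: -91381/1370 ≈ -66.701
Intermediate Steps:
l(s) = 1
g(P) = 21/5 - P/2 (g(P) = (1/5 + P/(-2)) + 4 = (1*(⅕) + P*(-½)) + 4 = (⅕ - P/2) + 4 = 21/5 - P/2)
(30 + 40)*(-128/137) + g(11) = (30 + 40)*(-128/137) + (21/5 - ½*11) = 70*(-128*1/137) + (21/5 - 11/2) = 70*(-128/137) - 13/10 = -8960/137 - 13/10 = -91381/1370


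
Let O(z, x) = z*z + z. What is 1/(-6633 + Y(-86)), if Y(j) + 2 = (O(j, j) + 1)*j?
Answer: -1/635381 ≈ -1.5739e-6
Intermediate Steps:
O(z, x) = z + z**2 (O(z, x) = z**2 + z = z + z**2)
Y(j) = -2 + j*(1 + j*(1 + j)) (Y(j) = -2 + (j*(1 + j) + 1)*j = -2 + (1 + j*(1 + j))*j = -2 + j*(1 + j*(1 + j)))
1/(-6633 + Y(-86)) = 1/(-6633 + (-2 - 86 + (-86)**2*(1 - 86))) = 1/(-6633 + (-2 - 86 + 7396*(-85))) = 1/(-6633 + (-2 - 86 - 628660)) = 1/(-6633 - 628748) = 1/(-635381) = -1/635381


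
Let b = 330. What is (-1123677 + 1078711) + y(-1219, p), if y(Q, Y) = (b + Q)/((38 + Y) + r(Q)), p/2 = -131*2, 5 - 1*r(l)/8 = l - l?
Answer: -20053947/446 ≈ -44964.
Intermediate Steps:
r(l) = 40 (r(l) = 40 - 8*(l - l) = 40 - 8*0 = 40 + 0 = 40)
p = -524 (p = 2*(-131*2) = 2*(-262) = -524)
y(Q, Y) = (330 + Q)/(78 + Y) (y(Q, Y) = (330 + Q)/((38 + Y) + 40) = (330 + Q)/(78 + Y))
(-1123677 + 1078711) + y(-1219, p) = (-1123677 + 1078711) + (330 - 1219)/(78 - 524) = -44966 - 889/(-446) = -44966 - 1/446*(-889) = -44966 + 889/446 = -20053947/446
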